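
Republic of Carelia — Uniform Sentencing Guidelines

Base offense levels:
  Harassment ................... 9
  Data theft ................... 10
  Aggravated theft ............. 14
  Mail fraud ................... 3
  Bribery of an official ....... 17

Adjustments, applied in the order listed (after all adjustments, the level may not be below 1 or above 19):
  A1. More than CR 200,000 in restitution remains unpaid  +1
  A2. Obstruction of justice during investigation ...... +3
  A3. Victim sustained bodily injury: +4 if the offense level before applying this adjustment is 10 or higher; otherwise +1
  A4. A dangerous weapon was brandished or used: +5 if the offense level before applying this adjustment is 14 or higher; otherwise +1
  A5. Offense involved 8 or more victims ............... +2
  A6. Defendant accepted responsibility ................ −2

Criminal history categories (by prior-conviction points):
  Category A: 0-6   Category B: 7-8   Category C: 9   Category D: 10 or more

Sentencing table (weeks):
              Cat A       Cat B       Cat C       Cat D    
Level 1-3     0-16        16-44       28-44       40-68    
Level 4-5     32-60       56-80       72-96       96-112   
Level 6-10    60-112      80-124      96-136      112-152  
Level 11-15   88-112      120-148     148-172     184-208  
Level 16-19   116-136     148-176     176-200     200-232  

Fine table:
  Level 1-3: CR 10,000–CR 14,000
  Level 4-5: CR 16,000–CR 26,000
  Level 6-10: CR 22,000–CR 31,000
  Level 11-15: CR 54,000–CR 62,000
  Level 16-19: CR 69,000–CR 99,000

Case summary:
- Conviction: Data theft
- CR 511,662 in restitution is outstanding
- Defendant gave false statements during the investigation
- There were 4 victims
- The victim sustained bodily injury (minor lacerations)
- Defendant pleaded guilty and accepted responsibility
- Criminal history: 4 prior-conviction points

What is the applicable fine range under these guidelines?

Base offense level for data theft: 10.
A1 applies: 10 + 1 = 11.
A2 applies: 11 + 3 = 14.
A3 applies (level before this adjustment is 14 ≥ 10, so +4): 14 + 4 = 18.
A6 applies: 18 − 2 = 16.
Final offense level: 16.
Level 16 falls in the 16-19 band.
Fine table: Level 16-19 → CR 69,000–CR 99,000.

CR 69,000–CR 99,000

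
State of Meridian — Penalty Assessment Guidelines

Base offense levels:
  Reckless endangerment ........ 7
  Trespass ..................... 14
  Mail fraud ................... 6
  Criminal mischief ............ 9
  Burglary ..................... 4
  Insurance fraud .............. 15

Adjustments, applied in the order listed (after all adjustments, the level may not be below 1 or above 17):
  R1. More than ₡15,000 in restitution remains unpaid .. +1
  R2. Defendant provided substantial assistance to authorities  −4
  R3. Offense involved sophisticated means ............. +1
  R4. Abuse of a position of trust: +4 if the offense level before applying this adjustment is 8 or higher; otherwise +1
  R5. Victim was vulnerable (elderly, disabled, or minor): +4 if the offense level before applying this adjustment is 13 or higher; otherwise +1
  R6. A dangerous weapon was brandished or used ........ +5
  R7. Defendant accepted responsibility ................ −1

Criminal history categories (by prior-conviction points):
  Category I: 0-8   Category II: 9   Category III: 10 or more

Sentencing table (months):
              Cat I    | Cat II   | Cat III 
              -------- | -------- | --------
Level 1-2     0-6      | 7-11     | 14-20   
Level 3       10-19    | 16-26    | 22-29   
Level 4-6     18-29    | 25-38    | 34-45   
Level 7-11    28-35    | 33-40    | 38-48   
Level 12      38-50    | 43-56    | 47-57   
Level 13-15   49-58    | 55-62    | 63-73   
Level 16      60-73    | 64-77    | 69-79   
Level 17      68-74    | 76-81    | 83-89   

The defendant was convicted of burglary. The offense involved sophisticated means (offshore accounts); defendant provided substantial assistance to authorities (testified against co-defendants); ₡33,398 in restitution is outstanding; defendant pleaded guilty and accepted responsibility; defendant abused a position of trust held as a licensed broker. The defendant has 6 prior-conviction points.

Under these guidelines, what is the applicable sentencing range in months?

Base offense level for burglary: 4.
R1 applies: 4 + 1 = 5.
R2 applies: 5 − 4 = 1.
R3 applies: 1 + 1 = 2.
R4 applies (level before this adjustment is 2 < 8, so +1): 2 + 1 = 3.
R5 does not apply.
R6 does not apply.
R7 applies: 3 − 1 = 2.
Final offense level: 2.
Criminal history: 6 prior points → Category I (0-8).
Level 2 falls in the 1-2 band.
Grid: Level 1-2 × Category I = 0-6 months.

0-6 months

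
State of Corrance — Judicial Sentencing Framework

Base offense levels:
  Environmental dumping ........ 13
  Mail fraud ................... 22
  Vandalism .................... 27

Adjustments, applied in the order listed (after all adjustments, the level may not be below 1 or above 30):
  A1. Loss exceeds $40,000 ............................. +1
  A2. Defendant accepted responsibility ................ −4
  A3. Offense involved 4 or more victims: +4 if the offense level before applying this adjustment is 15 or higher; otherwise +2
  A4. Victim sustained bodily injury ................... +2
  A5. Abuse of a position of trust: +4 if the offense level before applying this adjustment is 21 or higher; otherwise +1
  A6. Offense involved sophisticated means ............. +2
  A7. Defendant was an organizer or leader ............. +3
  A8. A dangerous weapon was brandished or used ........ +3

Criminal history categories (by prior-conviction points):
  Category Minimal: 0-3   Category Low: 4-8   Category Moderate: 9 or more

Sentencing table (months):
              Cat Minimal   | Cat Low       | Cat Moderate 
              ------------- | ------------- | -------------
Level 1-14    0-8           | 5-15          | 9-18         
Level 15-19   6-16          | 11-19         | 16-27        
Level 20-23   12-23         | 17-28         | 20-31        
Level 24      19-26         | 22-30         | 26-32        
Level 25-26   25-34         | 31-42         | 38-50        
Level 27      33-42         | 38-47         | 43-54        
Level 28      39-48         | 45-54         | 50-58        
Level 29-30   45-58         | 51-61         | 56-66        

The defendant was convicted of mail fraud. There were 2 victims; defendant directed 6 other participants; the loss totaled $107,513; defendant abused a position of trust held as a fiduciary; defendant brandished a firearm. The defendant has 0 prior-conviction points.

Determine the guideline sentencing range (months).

Base offense level for mail fraud: 22.
A1 applies: 22 + 1 = 23.
A2 does not apply.
A4 does not apply.
A5 applies (level before this adjustment is 23 ≥ 21, so +4): 23 + 4 = 27.
A6 does not apply.
A7 applies: 27 + 3 = 30.
A8 applies: 30 + 3 = 33.
Level 33 exceeds the maximum of 30; capped at 30.
Final offense level: 30.
Criminal history: 0 prior points → Category Minimal (0-3).
Level 30 falls in the 29-30 band.
Grid: Level 29-30 × Category Minimal = 45-58 months.

45-58 months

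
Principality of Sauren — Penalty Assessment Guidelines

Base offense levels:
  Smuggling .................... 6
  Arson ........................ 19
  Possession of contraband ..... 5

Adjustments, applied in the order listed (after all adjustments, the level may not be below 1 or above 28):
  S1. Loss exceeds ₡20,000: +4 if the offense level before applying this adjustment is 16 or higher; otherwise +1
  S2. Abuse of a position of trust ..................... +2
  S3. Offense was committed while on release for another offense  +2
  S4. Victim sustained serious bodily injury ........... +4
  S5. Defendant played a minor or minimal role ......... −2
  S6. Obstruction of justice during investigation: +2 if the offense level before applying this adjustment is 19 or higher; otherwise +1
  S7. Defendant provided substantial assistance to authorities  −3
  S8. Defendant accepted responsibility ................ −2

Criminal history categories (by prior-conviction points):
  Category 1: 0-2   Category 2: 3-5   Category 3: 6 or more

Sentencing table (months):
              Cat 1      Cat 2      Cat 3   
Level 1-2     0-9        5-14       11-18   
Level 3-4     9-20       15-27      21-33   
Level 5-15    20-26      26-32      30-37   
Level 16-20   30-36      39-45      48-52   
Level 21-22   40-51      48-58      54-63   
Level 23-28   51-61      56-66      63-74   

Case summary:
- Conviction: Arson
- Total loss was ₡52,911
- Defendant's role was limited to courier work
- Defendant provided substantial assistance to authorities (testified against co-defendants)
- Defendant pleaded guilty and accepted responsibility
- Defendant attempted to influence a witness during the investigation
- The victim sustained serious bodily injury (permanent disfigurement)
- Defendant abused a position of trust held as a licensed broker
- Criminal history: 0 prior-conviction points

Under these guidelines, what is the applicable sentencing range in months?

Base offense level for arson: 19.
S1 applies (level before this adjustment is 19 ≥ 16, so +4): 19 + 4 = 23.
S2 applies: 23 + 2 = 25.
S3 does not apply.
S4 applies: 25 + 4 = 29.
S5 applies: 29 − 2 = 27.
S6 applies (level before this adjustment is 27 ≥ 19, so +2): 27 + 2 = 29.
S7 applies: 29 − 3 = 26.
S8 applies: 26 − 2 = 24.
Final offense level: 24.
Criminal history: 0 prior points → Category 1 (0-2).
Level 24 falls in the 23-28 band.
Grid: Level 23-28 × Category 1 = 51-61 months.

51-61 months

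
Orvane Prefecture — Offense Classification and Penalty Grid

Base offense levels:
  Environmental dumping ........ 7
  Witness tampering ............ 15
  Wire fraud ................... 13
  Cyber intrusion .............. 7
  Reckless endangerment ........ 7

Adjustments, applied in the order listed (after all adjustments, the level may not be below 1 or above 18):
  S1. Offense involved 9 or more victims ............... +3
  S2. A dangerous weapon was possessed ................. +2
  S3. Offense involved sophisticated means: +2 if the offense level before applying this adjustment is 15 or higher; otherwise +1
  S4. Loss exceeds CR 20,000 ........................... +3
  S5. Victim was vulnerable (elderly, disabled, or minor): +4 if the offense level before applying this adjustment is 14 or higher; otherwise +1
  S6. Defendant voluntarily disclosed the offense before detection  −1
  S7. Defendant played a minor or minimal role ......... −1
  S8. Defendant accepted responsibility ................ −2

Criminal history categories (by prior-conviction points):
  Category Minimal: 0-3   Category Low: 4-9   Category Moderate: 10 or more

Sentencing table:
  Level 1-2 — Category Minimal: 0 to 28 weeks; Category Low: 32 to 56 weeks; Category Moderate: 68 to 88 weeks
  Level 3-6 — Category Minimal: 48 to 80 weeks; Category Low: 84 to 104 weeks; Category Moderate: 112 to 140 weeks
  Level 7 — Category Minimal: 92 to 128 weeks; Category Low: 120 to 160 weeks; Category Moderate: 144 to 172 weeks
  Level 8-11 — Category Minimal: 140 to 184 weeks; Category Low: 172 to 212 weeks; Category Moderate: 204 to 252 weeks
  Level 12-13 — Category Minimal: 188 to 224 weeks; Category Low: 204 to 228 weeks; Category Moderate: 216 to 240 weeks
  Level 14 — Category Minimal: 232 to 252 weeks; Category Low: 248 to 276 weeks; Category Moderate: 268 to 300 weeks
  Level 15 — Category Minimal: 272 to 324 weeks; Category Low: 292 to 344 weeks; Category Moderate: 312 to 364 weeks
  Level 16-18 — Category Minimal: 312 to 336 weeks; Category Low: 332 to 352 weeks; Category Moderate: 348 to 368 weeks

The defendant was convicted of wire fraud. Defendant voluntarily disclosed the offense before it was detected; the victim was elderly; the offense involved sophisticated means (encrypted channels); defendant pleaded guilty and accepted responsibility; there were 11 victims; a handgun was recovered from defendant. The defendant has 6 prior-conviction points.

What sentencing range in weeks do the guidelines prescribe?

Base offense level for wire fraud: 13.
S1 applies: 13 + 3 = 16.
S2 applies: 16 + 2 = 18.
S3 applies (level before this adjustment is 18 ≥ 15, so +2): 18 + 2 = 20.
S5 applies (level before this adjustment is 20 ≥ 14, so +4): 20 + 4 = 24.
S6 applies: 24 − 1 = 23.
S7 does not apply.
S8 applies: 23 − 2 = 21.
Level 21 exceeds the maximum of 18; capped at 18.
Final offense level: 18.
Criminal history: 6 prior points → Category Low (4-9).
Level 18 falls in the 16-18 band.
Grid: Level 16-18 × Category Low = 332-352 weeks.

332-352 weeks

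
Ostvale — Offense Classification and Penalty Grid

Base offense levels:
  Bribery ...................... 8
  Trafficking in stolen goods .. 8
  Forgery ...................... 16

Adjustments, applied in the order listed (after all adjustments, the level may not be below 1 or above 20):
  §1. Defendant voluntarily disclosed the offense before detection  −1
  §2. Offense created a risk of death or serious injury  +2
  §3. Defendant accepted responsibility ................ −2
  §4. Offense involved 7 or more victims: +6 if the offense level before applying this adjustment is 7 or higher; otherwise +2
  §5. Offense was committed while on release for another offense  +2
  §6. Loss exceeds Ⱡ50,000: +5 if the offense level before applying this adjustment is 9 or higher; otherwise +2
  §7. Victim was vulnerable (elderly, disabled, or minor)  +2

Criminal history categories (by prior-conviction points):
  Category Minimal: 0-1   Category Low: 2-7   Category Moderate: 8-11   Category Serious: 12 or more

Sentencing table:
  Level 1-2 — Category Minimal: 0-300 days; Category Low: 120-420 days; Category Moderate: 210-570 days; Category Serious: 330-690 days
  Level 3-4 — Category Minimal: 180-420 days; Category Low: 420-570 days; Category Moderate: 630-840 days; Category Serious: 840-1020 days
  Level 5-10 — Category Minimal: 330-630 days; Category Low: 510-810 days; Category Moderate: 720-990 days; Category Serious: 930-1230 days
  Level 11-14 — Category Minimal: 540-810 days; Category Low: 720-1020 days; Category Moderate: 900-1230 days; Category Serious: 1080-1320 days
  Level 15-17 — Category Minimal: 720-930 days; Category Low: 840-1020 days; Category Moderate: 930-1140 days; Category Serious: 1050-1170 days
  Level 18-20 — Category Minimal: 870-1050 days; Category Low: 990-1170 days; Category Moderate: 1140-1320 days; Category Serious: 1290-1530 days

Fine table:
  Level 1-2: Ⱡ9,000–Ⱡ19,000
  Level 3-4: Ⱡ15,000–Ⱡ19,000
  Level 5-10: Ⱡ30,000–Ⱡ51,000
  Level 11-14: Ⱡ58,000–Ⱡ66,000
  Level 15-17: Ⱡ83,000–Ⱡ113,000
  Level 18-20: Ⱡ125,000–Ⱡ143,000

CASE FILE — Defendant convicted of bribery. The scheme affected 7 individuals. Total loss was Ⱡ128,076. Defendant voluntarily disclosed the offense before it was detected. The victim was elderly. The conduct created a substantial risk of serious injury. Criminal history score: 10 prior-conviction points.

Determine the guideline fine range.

Ⱡ125,000–Ⱡ143,000

Base offense level for bribery: 8.
§1 applies: 8 − 1 = 7.
§2 applies: 7 + 2 = 9.
§3 does not apply.
§4 applies (level before this adjustment is 9 ≥ 7, so +6): 9 + 6 = 15.
§5 does not apply.
§6 applies (level before this adjustment is 15 ≥ 9, so +5): 15 + 5 = 20.
§7 applies: 20 + 2 = 22.
Level 22 exceeds the maximum of 20; capped at 20.
Final offense level: 20.
Level 20 falls in the 18-20 band.
Fine table: Level 18-20 → Ⱡ125,000–Ⱡ143,000.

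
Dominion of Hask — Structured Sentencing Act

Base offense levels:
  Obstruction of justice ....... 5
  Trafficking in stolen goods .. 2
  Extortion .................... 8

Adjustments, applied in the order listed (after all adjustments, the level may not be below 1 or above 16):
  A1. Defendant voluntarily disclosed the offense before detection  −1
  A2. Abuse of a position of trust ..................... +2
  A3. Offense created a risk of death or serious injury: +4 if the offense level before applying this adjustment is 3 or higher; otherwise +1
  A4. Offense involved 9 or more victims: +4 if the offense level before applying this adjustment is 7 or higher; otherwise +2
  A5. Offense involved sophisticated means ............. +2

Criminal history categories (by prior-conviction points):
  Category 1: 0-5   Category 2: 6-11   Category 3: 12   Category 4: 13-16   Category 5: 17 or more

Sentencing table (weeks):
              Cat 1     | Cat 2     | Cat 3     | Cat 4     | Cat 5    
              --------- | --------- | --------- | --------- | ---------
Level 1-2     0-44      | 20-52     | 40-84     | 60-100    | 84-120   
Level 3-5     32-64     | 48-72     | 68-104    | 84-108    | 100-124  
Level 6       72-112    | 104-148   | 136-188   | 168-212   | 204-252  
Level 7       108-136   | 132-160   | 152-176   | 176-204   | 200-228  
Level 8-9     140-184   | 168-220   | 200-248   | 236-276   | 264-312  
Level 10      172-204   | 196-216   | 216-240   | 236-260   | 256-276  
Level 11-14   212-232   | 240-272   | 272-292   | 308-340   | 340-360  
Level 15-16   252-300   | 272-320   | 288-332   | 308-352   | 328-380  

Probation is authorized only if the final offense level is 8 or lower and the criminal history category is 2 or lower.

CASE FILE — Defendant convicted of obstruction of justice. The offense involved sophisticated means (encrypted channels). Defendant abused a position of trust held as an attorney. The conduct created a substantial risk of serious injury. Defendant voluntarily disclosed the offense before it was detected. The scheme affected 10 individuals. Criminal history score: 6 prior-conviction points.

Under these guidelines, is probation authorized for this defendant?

No

Base offense level for obstruction of justice: 5.
A1 applies: 5 − 1 = 4.
A2 applies: 4 + 2 = 6.
A3 applies (level before this adjustment is 6 ≥ 3, so +4): 6 + 4 = 10.
A4 applies (level before this adjustment is 10 ≥ 7, so +4): 10 + 4 = 14.
A5 applies: 14 + 2 = 16.
Final offense level: 16.
Criminal history: 6 prior points → Category 2 (6-11).
Level 16 falls in the 15-16 band.
Grid: Level 15-16 × Category 2 = 272-320 weeks.
Probation check: level 16 > 8 and category 2 ≤ 2 → not eligible.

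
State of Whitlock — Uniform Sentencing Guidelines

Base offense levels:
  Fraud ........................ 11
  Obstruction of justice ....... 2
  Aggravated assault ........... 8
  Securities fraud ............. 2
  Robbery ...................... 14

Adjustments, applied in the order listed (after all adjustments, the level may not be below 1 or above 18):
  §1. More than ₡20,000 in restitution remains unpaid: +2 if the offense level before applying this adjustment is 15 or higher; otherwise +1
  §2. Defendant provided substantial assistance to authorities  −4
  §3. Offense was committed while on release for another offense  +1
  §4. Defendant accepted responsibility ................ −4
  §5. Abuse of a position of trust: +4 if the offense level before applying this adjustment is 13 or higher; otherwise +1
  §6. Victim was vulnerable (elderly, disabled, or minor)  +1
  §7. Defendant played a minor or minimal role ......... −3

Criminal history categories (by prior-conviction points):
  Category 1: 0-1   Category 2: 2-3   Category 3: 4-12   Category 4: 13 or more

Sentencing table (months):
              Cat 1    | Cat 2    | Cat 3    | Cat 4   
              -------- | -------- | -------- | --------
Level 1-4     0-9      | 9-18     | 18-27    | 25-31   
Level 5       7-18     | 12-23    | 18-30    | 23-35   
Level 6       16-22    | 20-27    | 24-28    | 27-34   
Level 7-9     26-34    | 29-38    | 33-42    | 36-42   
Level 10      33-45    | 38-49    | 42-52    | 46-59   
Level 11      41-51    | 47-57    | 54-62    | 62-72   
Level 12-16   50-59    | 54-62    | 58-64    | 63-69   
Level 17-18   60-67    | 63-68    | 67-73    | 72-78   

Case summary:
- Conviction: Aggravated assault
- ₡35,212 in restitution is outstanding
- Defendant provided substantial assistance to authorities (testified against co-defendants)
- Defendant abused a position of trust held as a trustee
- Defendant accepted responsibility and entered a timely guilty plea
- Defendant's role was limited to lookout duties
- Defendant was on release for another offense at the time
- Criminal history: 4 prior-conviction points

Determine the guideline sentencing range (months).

18-27 months

Base offense level for aggravated assault: 8.
§1 applies (level before this adjustment is 8 < 15, so +1): 8 + 1 = 9.
§2 applies: 9 − 4 = 5.
§3 applies: 5 + 1 = 6.
§4 applies: 6 − 4 = 2.
§5 applies (level before this adjustment is 2 < 13, so +1): 2 + 1 = 3.
§7 applies: 3 − 3 = 0.
Level 0 is below the minimum of 1; floored at 1.
Final offense level: 1.
Criminal history: 4 prior points → Category 3 (4-12).
Level 1 falls in the 1-4 band.
Grid: Level 1-4 × Category 3 = 18-27 months.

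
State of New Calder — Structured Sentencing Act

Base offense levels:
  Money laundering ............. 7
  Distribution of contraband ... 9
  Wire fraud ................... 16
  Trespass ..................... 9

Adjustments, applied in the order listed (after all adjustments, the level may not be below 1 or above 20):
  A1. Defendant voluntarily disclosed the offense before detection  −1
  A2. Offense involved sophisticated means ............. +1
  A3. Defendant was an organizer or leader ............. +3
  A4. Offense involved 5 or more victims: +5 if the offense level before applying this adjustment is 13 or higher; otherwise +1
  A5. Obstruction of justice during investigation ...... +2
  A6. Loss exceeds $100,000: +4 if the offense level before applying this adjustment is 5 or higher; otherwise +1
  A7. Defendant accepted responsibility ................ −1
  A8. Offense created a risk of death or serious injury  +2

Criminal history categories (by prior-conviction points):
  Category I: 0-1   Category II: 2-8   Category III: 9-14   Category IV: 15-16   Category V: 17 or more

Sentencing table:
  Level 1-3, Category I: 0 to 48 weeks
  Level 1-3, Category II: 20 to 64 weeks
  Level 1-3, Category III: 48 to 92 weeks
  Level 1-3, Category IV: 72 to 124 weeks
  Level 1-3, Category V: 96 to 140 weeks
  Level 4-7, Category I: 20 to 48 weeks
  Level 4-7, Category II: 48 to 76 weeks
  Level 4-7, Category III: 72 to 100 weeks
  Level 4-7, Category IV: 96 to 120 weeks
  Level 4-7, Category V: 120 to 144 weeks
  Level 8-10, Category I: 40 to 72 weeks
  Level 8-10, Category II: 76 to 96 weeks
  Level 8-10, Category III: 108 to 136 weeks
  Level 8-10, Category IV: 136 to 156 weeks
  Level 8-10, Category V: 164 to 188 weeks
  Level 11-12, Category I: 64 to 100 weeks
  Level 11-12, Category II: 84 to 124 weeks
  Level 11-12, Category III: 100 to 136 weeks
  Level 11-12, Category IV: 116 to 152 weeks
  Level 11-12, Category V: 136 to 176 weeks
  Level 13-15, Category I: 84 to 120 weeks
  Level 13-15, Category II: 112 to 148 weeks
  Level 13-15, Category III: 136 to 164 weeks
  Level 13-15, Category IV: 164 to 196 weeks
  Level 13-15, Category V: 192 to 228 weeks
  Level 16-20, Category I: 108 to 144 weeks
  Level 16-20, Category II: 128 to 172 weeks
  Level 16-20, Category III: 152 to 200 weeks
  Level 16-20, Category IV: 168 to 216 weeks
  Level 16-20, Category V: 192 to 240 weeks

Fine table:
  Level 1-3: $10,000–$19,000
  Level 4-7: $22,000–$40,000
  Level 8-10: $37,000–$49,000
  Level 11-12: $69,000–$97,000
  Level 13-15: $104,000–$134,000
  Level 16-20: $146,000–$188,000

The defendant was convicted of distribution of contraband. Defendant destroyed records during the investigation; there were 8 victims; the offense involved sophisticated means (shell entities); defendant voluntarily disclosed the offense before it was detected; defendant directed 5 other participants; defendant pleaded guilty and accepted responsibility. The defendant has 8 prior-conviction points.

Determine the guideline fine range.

Base offense level for distribution of contraband: 9.
A1 applies: 9 − 1 = 8.
A2 applies: 8 + 1 = 9.
A3 applies: 9 + 3 = 12.
A4 applies (level before this adjustment is 12 < 13, so +1): 12 + 1 = 13.
A5 applies: 13 + 2 = 15.
A6 does not apply.
A7 applies: 15 − 1 = 14.
A8 does not apply.
Final offense level: 14.
Level 14 falls in the 13-15 band.
Fine table: Level 13-15 → $104,000–$134,000.

$104,000–$134,000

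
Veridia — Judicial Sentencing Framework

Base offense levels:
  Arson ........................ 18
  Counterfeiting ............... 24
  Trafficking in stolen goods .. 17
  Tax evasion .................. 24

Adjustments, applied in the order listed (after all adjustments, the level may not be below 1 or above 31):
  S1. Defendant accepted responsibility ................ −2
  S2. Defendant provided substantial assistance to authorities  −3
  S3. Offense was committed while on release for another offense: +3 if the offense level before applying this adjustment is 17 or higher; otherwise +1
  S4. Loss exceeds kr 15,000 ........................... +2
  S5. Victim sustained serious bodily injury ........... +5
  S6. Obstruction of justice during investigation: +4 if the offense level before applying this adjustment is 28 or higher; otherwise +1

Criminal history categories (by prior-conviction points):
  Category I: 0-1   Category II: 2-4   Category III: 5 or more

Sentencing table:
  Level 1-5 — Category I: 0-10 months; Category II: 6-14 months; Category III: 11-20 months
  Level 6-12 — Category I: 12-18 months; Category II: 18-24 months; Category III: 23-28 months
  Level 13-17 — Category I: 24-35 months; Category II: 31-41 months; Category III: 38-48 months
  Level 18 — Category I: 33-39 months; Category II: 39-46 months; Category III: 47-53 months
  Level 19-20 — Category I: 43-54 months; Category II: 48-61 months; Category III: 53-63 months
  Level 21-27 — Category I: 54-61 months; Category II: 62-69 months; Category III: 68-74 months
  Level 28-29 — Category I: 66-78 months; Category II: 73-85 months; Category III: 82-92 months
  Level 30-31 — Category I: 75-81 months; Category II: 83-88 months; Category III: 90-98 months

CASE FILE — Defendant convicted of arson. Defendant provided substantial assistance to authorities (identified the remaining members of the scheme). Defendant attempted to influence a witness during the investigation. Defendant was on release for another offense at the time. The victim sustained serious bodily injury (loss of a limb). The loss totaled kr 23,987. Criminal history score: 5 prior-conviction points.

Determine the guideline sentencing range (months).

68-74 months

Base offense level for arson: 18.
S2 applies: 18 − 3 = 15.
S3 applies (level before this adjustment is 15 < 17, so +1): 15 + 1 = 16.
S4 applies: 16 + 2 = 18.
S5 applies: 18 + 5 = 23.
S6 applies (level before this adjustment is 23 < 28, so +1): 23 + 1 = 24.
Final offense level: 24.
Criminal history: 5 prior points → Category III (5+).
Level 24 falls in the 21-27 band.
Grid: Level 21-27 × Category III = 68-74 months.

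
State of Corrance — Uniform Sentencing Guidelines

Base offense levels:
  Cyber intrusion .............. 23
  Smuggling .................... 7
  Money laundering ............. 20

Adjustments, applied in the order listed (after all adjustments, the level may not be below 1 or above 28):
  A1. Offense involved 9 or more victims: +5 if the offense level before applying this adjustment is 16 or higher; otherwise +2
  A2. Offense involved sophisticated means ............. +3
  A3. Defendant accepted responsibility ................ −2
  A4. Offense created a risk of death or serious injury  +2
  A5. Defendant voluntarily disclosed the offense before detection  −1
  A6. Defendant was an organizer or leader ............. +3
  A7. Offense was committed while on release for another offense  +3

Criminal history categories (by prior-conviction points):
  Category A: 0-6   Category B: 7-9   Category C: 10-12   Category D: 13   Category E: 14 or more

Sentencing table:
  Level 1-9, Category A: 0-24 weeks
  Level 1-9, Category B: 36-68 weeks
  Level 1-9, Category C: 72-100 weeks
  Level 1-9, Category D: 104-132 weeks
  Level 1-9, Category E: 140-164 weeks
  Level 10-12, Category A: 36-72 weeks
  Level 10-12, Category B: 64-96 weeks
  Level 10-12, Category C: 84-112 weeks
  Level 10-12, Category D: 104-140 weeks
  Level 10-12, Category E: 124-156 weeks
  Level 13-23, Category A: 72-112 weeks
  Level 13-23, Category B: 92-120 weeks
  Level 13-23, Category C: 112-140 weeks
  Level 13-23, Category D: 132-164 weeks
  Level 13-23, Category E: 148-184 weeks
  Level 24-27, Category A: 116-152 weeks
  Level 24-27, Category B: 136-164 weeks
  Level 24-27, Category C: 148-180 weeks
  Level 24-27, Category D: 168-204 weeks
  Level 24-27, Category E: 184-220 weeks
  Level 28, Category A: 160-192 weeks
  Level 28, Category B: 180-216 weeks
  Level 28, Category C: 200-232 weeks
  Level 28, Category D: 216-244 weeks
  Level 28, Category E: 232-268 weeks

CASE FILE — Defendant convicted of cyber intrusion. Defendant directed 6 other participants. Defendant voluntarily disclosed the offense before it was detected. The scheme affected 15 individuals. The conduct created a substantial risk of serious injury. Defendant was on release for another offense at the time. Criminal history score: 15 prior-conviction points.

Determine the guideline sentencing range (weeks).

232-268 weeks

Base offense level for cyber intrusion: 23.
A1 applies (level before this adjustment is 23 ≥ 16, so +5): 23 + 5 = 28.
A3 does not apply.
A4 applies: 28 + 2 = 30.
A5 applies: 30 − 1 = 29.
A6 applies: 29 + 3 = 32.
A7 applies: 32 + 3 = 35.
Level 35 exceeds the maximum of 28; capped at 28.
Final offense level: 28.
Criminal history: 15 prior points → Category E (14+).
Level 28 falls in the 28 band.
Grid: Level 28 × Category E = 232-268 weeks.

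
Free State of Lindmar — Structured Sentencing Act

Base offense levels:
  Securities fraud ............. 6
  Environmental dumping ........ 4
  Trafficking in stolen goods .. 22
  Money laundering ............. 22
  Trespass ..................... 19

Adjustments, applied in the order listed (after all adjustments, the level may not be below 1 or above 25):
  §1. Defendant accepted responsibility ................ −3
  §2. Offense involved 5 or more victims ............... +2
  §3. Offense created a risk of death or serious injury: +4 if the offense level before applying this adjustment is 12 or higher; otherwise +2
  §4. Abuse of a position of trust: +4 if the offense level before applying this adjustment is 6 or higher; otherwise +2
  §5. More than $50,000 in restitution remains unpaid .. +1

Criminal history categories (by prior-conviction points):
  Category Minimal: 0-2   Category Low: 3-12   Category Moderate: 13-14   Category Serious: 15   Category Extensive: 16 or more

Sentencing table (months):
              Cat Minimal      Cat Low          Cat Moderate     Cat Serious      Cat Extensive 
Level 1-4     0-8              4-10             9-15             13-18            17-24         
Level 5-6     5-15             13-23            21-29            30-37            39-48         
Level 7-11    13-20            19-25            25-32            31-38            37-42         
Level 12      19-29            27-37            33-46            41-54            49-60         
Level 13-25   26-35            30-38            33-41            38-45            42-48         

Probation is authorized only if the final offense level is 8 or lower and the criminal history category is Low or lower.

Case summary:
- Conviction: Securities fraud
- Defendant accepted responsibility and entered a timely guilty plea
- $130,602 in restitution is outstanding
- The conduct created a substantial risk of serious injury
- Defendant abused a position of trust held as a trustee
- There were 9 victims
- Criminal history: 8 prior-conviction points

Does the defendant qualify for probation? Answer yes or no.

Base offense level for securities fraud: 6.
§1 applies: 6 − 3 = 3.
§2 applies: 3 + 2 = 5.
§3 applies (level before this adjustment is 5 < 12, so +2): 5 + 2 = 7.
§4 applies (level before this adjustment is 7 ≥ 6, so +4): 7 + 4 = 11.
§5 applies: 11 + 1 = 12.
Final offense level: 12.
Criminal history: 8 prior points → Category Low (3-12).
Level 12 falls in the 12 band.
Grid: Level 12 × Category Low = 27-37 months.
Probation check: level 12 > 8 and category Low ≤ Low → not eligible.

No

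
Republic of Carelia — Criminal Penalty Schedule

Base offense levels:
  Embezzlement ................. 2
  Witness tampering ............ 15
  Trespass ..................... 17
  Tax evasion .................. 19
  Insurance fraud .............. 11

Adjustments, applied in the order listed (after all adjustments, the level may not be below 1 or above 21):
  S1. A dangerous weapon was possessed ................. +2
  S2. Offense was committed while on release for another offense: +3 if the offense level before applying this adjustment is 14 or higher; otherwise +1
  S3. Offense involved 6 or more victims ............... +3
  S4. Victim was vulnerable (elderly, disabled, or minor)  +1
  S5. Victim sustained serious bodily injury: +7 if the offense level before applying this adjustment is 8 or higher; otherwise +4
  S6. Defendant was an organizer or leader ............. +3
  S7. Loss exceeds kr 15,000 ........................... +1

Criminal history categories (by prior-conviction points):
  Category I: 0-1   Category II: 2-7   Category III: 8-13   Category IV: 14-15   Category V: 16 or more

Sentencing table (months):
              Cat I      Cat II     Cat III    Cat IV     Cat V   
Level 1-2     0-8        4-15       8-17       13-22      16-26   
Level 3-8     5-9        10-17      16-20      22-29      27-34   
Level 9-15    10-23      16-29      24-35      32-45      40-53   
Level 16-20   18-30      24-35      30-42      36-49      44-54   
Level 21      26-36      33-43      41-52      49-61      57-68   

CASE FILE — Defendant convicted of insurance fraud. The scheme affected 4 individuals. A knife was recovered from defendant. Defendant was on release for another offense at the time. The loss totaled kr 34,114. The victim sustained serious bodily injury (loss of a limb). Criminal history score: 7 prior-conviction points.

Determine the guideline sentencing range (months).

Base offense level for insurance fraud: 11.
S1 applies: 11 + 2 = 13.
S2 applies (level before this adjustment is 13 < 14, so +1): 13 + 1 = 14.
S3 does not apply.
S5 applies (level before this adjustment is 14 ≥ 8, so +7): 14 + 7 = 21.
S7 applies: 21 + 1 = 22.
Level 22 exceeds the maximum of 21; capped at 21.
Final offense level: 21.
Criminal history: 7 prior points → Category II (2-7).
Level 21 falls in the 21 band.
Grid: Level 21 × Category II = 33-43 months.

33-43 months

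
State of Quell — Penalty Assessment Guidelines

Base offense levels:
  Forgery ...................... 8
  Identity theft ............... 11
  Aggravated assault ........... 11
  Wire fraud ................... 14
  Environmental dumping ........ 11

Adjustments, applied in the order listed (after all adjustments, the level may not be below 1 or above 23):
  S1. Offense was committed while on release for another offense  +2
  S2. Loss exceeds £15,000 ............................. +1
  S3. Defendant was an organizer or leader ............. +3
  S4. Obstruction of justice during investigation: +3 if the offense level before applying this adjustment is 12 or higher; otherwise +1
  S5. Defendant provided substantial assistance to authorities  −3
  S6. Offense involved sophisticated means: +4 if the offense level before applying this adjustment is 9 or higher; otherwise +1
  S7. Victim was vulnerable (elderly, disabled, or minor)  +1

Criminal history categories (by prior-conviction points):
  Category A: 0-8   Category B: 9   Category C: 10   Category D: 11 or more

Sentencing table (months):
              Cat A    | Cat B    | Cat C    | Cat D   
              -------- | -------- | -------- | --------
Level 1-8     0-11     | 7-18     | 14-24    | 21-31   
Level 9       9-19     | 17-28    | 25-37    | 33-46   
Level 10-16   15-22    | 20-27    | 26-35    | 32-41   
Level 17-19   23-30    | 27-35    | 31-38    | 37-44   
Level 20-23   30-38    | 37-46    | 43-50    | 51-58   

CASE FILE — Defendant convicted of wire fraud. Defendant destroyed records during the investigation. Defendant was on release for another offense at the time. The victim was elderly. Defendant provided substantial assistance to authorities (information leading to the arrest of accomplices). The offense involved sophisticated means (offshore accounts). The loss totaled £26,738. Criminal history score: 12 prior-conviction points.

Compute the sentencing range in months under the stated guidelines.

Base offense level for wire fraud: 14.
S1 applies: 14 + 2 = 16.
S2 applies: 16 + 1 = 17.
S4 applies (level before this adjustment is 17 ≥ 12, so +3): 17 + 3 = 20.
S5 applies: 20 − 3 = 17.
S6 applies (level before this adjustment is 17 ≥ 9, so +4): 17 + 4 = 21.
S7 applies: 21 + 1 = 22.
Final offense level: 22.
Criminal history: 12 prior points → Category D (11+).
Level 22 falls in the 20-23 band.
Grid: Level 20-23 × Category D = 51-58 months.

51-58 months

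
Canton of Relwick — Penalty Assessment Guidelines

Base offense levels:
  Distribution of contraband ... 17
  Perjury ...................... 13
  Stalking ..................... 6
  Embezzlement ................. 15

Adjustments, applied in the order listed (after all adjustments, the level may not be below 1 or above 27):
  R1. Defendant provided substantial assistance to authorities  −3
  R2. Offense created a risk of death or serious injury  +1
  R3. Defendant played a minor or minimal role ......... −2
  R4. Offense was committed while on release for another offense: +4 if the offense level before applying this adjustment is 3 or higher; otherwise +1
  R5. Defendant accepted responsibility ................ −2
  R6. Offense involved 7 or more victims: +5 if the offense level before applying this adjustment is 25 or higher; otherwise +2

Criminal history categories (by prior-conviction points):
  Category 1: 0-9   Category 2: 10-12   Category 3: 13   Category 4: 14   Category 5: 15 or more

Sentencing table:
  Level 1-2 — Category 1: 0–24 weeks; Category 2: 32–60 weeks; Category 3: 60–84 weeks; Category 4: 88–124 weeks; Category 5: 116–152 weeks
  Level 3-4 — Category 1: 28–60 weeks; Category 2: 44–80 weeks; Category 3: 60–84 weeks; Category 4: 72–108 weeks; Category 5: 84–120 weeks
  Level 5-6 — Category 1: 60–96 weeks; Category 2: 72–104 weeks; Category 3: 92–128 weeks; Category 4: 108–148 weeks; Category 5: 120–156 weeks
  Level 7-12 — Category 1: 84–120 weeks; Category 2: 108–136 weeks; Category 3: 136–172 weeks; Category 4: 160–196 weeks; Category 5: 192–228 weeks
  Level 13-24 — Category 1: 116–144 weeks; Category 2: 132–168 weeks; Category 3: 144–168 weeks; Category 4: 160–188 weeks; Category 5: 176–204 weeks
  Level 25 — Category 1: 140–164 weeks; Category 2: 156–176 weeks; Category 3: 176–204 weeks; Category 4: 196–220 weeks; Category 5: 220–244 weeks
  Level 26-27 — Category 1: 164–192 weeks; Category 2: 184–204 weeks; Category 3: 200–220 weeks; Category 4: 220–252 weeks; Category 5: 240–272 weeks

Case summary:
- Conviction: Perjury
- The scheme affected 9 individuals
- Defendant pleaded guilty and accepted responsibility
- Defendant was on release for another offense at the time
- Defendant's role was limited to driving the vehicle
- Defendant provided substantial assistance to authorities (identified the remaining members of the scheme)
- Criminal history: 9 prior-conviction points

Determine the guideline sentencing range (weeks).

84-120 weeks

Base offense level for perjury: 13.
R1 applies: 13 − 3 = 10.
R2 does not apply.
R3 applies: 10 − 2 = 8.
R4 applies (level before this adjustment is 8 ≥ 3, so +4): 8 + 4 = 12.
R5 applies: 12 − 2 = 10.
R6 applies (level before this adjustment is 10 < 25, so +2): 10 + 2 = 12.
Final offense level: 12.
Criminal history: 9 prior points → Category 1 (0-9).
Level 12 falls in the 7-12 band.
Grid: Level 7-12 × Category 1 = 84-120 weeks.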